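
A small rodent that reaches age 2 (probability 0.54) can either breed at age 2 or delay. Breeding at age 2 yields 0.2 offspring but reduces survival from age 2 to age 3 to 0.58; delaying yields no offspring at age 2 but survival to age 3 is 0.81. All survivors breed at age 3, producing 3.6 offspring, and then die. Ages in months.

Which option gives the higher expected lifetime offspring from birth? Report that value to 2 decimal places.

breed at age 2: R₀ = 0.54 × (0.2 + 0.58 × 3.6) = 0.54 × 2.2880 = 1.2355
delay to age 3: R₀ = 0.54 × (0.81 × 3.6) = 0.54 × 2.9160 = 1.5746
Higher: delay to age 3 (1.5746).

1.57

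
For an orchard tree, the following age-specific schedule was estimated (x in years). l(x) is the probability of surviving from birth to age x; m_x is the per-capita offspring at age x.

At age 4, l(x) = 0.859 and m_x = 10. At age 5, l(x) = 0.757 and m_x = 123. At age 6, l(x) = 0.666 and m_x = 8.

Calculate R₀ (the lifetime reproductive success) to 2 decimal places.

R₀ = Σ l(x) m_x:
  age 4: 0.859 × 10 = 8.5900
  age 5: 0.757 × 123 = 93.1110
  age 6: 0.666 × 8 = 5.3280
R₀ = 8.5900 + 93.1110 + 5.3280 = 107.0290

107.03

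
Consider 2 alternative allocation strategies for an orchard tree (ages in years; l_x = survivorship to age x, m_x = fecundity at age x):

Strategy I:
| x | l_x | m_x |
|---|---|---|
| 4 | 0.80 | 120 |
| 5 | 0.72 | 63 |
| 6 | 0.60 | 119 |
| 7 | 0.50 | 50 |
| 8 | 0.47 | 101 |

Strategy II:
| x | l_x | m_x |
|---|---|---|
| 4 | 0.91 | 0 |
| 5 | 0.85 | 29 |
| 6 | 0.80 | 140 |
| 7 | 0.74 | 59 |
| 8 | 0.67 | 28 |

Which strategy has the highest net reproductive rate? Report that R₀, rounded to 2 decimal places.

285.23

Strategy I: R₀ = 0.80×120 + 0.72×63 + 0.60×119 + 0.50×50 + 0.47×101 = 285.2300
Strategy II: R₀ = 0.91×0 + 0.85×29 + 0.80×140 + 0.74×59 + 0.67×28 = 199.0700
Highest R₀: strategy I with 285.2300.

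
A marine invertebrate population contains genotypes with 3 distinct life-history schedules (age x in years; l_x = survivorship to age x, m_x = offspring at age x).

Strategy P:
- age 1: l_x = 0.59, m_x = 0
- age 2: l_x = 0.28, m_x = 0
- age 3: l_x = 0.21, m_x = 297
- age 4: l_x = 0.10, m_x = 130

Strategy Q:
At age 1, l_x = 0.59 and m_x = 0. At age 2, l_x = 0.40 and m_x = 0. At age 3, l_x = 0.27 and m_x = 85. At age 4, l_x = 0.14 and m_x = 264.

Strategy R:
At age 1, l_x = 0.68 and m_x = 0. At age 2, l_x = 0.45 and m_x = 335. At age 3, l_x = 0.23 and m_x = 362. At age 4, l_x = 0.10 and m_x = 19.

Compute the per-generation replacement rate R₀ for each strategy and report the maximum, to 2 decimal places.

235.91

Strategy P: R₀ = 0.59×0 + 0.28×0 + 0.21×297 + 0.10×130 = 75.3700
Strategy Q: R₀ = 0.59×0 + 0.40×0 + 0.27×85 + 0.14×264 = 59.9100
Strategy R: R₀ = 0.68×0 + 0.45×335 + 0.23×362 + 0.10×19 = 235.9100
Highest R₀: strategy R with 235.9100.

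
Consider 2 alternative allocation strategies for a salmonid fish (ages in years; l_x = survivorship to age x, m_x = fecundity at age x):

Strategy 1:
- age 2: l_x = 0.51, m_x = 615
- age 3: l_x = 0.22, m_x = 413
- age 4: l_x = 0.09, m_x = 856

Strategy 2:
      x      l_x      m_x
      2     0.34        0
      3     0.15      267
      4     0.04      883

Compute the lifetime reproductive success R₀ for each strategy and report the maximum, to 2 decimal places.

Strategy 1: R₀ = 0.51×615 + 0.22×413 + 0.09×856 = 481.5500
Strategy 2: R₀ = 0.34×0 + 0.15×267 + 0.04×883 = 75.3700
Highest R₀: strategy 1 with 481.5500.

481.55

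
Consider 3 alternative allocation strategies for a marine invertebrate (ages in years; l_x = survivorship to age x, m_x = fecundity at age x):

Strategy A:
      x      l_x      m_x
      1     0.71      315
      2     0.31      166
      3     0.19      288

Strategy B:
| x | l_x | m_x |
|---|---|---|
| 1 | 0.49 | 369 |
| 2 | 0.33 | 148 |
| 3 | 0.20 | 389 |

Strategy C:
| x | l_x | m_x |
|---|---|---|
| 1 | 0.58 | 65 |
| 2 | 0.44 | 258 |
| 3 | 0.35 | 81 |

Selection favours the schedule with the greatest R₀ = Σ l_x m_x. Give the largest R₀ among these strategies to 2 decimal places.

329.83

Strategy A: R₀ = 0.71×315 + 0.31×166 + 0.19×288 = 329.8300
Strategy B: R₀ = 0.49×369 + 0.33×148 + 0.20×389 = 307.4500
Strategy C: R₀ = 0.58×65 + 0.44×258 + 0.35×81 = 179.5700
Highest R₀: strategy A with 329.8300.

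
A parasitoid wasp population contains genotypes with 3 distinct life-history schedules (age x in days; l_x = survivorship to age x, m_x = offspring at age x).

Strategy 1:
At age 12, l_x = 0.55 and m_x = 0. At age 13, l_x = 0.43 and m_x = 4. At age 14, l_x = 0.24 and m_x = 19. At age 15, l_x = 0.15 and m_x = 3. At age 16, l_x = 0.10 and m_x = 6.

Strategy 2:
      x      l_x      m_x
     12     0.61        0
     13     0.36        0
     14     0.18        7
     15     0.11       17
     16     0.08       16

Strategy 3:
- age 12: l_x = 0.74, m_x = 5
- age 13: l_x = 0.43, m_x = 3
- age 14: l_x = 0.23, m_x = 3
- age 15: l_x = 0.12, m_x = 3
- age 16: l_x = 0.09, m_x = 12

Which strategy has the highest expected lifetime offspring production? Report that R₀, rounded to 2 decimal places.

7.33

Strategy 1: R₀ = 0.55×0 + 0.43×4 + 0.24×19 + 0.15×3 + 0.10×6 = 7.3300
Strategy 2: R₀ = 0.61×0 + 0.36×0 + 0.18×7 + 0.11×17 + 0.08×16 = 4.4100
Strategy 3: R₀ = 0.74×5 + 0.43×3 + 0.23×3 + 0.12×3 + 0.09×12 = 7.1200
Highest R₀: strategy 1 with 7.3300.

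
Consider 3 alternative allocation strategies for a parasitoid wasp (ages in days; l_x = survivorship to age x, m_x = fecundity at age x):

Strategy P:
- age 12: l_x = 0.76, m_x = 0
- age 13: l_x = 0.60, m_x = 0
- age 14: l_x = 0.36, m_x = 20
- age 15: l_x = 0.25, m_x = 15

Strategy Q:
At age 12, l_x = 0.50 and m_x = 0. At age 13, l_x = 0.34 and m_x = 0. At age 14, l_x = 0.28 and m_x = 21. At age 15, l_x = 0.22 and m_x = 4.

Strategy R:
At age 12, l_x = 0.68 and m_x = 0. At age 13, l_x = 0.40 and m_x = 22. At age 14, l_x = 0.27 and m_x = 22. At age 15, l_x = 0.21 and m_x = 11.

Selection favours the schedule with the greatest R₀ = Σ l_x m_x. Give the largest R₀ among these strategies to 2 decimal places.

17.05

Strategy P: R₀ = 0.76×0 + 0.60×0 + 0.36×20 + 0.25×15 = 10.9500
Strategy Q: R₀ = 0.50×0 + 0.34×0 + 0.28×21 + 0.22×4 = 6.7600
Strategy R: R₀ = 0.68×0 + 0.40×22 + 0.27×22 + 0.21×11 = 17.0500
Highest R₀: strategy R with 17.0500.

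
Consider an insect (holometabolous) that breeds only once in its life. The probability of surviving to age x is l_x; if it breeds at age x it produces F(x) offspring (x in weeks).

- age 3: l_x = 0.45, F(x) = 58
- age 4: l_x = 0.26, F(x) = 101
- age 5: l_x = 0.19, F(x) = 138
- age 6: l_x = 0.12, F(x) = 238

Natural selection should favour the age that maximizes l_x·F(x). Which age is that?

Expected offspring if breeding at age x = l_x × F(x):
  age 3: 0.45 × 58 = 26.100
  age 4: 0.26 × 101 = 26.260
  age 5: 0.19 × 138 = 26.220
  age 6: 0.12 × 238 = 28.560
Maximum at age 6 (28.560).

6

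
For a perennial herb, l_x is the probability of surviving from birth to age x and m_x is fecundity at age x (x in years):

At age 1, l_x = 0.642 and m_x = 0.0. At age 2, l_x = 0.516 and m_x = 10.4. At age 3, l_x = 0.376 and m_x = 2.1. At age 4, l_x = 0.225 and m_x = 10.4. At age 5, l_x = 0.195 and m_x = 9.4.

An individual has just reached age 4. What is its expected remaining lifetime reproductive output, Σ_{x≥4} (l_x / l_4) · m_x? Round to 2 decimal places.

l_4 = 0.225. Conditional survival from age 4 to x is l_x / l_4.
  x=4: (0.225/0.225) × 10.4 = 10.4000
  x=5: (0.195/0.225) × 9.4 = 8.1467
Sum = 10.4000 + 8.1467 = 18.5467

18.55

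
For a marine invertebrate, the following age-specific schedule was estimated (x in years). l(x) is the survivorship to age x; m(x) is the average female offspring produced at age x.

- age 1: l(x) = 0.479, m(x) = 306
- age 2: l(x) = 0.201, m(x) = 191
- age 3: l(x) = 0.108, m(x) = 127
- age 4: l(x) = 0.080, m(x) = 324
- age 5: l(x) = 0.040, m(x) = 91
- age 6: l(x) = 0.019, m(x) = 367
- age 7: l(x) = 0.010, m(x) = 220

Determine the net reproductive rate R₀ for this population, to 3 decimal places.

237.414

R₀ = Σ l(x) m(x):
  age 1: 0.479 × 306 = 146.5740
  age 2: 0.201 × 191 = 38.3910
  age 3: 0.108 × 127 = 13.7160
  age 4: 0.080 × 324 = 25.9200
  age 5: 0.040 × 91 = 3.6400
  age 6: 0.019 × 367 = 6.9730
  age 7: 0.010 × 220 = 2.2000
R₀ = 146.5740 + 38.3910 + 13.7160 + 25.9200 + 3.6400 + 6.9730 + 2.2000 = 237.4140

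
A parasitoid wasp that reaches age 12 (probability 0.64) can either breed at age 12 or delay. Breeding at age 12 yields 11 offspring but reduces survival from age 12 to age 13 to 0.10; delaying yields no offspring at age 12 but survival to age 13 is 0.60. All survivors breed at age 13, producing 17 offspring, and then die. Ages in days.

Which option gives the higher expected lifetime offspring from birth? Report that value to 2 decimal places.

breed at age 12: R₀ = 0.64 × (11 + 0.10 × 17) = 0.64 × 12.7000 = 8.1280
delay to age 13: R₀ = 0.64 × (0.60 × 17) = 0.64 × 10.2000 = 6.5280
Higher: breed at age 12 (8.1280).

8.13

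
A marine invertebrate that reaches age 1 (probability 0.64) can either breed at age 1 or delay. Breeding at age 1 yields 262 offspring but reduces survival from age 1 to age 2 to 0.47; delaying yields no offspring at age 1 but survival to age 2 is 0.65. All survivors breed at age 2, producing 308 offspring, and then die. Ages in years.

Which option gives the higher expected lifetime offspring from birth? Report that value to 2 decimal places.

breed at age 1: R₀ = 0.64 × (262 + 0.47 × 308) = 0.64 × 406.7600 = 260.3264
delay to age 2: R₀ = 0.64 × (0.65 × 308) = 0.64 × 200.2000 = 128.1280
Higher: breed at age 1 (260.3264).

260.33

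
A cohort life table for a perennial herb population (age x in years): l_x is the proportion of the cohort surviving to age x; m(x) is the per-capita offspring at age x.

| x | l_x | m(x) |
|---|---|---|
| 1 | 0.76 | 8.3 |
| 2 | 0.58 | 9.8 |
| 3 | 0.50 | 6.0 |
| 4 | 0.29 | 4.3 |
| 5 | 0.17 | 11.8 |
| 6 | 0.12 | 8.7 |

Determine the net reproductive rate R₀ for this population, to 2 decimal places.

19.29

R₀ = Σ l_x m(x):
  age 1: 0.76 × 8.3 = 6.3080
  age 2: 0.58 × 9.8 = 5.6840
  age 3: 0.50 × 6.0 = 3.0000
  age 4: 0.29 × 4.3 = 1.2470
  age 5: 0.17 × 11.8 = 2.0060
  age 6: 0.12 × 8.7 = 1.0440
R₀ = 6.3080 + 5.6840 + 3.0000 + 1.2470 + 2.0060 + 1.0440 = 19.2890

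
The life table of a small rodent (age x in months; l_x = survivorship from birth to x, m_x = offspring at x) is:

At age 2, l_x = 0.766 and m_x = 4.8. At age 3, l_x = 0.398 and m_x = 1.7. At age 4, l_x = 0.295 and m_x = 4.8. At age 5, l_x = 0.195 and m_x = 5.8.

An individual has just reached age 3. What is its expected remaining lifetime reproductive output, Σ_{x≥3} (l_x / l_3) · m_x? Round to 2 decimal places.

8.10

l_3 = 0.398. Conditional survival from age 3 to x is l_x / l_3.
  x=3: (0.398/0.398) × 1.7 = 1.7000
  x=4: (0.295/0.398) × 4.8 = 3.5578
  x=5: (0.195/0.398) × 5.8 = 2.8417
Sum = 1.7000 + 3.5578 + 2.8417 = 8.0995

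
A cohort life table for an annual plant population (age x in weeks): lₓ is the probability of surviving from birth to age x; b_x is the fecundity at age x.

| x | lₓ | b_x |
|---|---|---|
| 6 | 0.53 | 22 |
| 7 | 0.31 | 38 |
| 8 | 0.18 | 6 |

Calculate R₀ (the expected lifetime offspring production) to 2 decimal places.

24.52

R₀ = Σ lₓ b_x:
  age 6: 0.53 × 22 = 11.6600
  age 7: 0.31 × 38 = 11.7800
  age 8: 0.18 × 6 = 1.0800
R₀ = 11.6600 + 11.7800 + 1.0800 = 24.5200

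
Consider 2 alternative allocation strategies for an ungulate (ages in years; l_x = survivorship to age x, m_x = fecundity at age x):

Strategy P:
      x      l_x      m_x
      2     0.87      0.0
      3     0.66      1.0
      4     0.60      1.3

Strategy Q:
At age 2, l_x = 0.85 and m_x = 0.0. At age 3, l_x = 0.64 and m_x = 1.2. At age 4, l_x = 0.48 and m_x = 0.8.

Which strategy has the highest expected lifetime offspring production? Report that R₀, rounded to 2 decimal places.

1.44

Strategy P: R₀ = 0.87×0.0 + 0.66×1.0 + 0.60×1.3 = 1.4400
Strategy Q: R₀ = 0.85×0.0 + 0.64×1.2 + 0.48×0.8 = 1.1520
Highest R₀: strategy P with 1.4400.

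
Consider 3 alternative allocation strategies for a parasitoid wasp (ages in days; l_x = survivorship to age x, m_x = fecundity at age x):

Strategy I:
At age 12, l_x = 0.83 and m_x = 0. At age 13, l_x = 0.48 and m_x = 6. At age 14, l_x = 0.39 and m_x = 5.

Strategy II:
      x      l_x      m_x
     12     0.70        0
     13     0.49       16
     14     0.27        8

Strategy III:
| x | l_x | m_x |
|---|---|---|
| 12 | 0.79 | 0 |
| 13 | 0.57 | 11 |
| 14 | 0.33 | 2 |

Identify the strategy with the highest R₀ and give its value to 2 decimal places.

10.00

Strategy I: R₀ = 0.83×0 + 0.48×6 + 0.39×5 = 4.8300
Strategy II: R₀ = 0.70×0 + 0.49×16 + 0.27×8 = 10.0000
Strategy III: R₀ = 0.79×0 + 0.57×11 + 0.33×2 = 6.9300
Highest R₀: strategy II with 10.0000.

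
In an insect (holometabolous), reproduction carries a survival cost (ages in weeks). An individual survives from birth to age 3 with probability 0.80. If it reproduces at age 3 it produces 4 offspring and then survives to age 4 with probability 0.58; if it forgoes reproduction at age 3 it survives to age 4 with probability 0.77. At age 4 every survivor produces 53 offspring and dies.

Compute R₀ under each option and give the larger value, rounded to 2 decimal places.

32.65

breed at age 3: R₀ = 0.80 × (4 + 0.58 × 53) = 0.80 × 34.7400 = 27.7920
delay to age 4: R₀ = 0.80 × (0.77 × 53) = 0.80 × 40.8100 = 32.6480
Higher: delay to age 4 (32.6480).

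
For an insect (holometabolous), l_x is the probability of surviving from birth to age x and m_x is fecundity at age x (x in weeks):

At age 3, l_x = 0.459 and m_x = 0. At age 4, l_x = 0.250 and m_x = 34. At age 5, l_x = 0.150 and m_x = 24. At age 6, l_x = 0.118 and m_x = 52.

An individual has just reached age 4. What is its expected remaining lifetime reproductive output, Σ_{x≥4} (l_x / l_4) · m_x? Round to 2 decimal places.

l_4 = 0.250. Conditional survival from age 4 to x is l_x / l_4.
  x=4: (0.250/0.250) × 34 = 34.0000
  x=5: (0.150/0.250) × 24 = 14.4000
  x=6: (0.118/0.250) × 52 = 24.5440
Sum = 34.0000 + 14.4000 + 24.5440 = 72.9440

72.94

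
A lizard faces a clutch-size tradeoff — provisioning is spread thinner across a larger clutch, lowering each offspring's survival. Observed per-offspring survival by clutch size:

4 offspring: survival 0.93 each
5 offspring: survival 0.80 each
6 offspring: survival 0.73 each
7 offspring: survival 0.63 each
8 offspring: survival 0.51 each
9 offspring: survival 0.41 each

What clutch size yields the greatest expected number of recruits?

7

Expected recruits = c × s(c):
  c=4: 4 × 0.93 = 3.720
  c=5: 5 × 0.80 = 4.000
  c=6: 6 × 0.73 = 4.380
  c=7: 7 × 0.63 = 4.410
  c=8: 8 × 0.51 = 4.080
  c=9: 9 × 0.41 = 3.690
Maximum at c = 7 (4.410 recruits).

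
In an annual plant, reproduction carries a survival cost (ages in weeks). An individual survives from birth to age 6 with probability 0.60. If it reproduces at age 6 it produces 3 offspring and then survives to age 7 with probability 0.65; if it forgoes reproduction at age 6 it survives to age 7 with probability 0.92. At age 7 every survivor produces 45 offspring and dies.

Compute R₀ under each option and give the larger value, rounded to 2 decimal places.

24.84

breed at age 6: R₀ = 0.60 × (3 + 0.65 × 45) = 0.60 × 32.2500 = 19.3500
delay to age 7: R₀ = 0.60 × (0.92 × 45) = 0.60 × 41.4000 = 24.8400
Higher: delay to age 7 (24.8400).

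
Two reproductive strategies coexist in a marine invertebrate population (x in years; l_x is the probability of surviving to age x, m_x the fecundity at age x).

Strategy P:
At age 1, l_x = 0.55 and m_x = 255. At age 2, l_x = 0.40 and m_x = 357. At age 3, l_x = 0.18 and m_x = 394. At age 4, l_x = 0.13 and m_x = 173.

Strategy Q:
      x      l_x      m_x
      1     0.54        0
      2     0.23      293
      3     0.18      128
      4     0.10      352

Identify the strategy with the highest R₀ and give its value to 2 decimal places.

376.46

Strategy P: R₀ = 0.55×255 + 0.40×357 + 0.18×394 + 0.13×173 = 376.4600
Strategy Q: R₀ = 0.54×0 + 0.23×293 + 0.18×128 + 0.10×352 = 125.6300
Highest R₀: strategy P with 376.4600.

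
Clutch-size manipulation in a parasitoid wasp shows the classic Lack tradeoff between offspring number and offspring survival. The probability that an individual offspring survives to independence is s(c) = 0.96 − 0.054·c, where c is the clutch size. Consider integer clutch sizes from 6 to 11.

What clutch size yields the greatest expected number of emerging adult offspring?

9

Expected emerging adult offspring = c × s(c):
  c=6: 6 × 0.636 = 3.816
  c=7: 7 × 0.582 = 4.074
  c=8: 8 × 0.528 = 4.224
  c=9: 9 × 0.474 = 4.266
  c=10: 10 × 0.420 = 4.200
  c=11: 11 × 0.366 = 4.026
Maximum at c = 9 (4.266 emerging adult offspring).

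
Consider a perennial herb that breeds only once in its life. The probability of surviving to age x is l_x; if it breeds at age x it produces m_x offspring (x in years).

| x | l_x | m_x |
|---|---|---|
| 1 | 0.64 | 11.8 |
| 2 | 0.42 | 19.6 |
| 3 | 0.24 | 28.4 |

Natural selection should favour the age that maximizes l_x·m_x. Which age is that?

2

Expected offspring if breeding at age x = l_x × m_x:
  age 1: 0.64 × 11.8 = 7.552
  age 2: 0.42 × 19.6 = 8.232
  age 3: 0.24 × 28.4 = 6.816
Maximum at age 2 (8.232).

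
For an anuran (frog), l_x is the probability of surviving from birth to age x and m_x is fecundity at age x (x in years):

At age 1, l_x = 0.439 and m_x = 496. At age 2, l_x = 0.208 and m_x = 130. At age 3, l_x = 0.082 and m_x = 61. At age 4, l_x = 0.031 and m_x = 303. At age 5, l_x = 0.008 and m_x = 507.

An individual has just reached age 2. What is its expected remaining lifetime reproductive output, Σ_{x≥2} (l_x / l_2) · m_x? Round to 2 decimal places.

l_2 = 0.208. Conditional survival from age 2 to x is l_x / l_2.
  x=2: (0.208/0.208) × 130 = 130.0000
  x=3: (0.082/0.208) × 61 = 24.0481
  x=4: (0.031/0.208) × 303 = 45.1587
  x=5: (0.008/0.208) × 507 = 19.5000
Sum = 130.0000 + 24.0481 + 45.1587 + 19.5000 = 218.7067

218.71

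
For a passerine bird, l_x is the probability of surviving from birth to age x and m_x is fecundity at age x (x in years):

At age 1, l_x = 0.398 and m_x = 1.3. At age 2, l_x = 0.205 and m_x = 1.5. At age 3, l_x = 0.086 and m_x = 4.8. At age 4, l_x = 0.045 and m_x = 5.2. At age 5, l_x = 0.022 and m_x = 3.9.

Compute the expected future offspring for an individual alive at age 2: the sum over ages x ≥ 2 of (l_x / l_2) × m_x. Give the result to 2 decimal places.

5.07

l_2 = 0.205. Conditional survival from age 2 to x is l_x / l_2.
  x=2: (0.205/0.205) × 1.5 = 1.5000
  x=3: (0.086/0.205) × 4.8 = 2.0137
  x=4: (0.045/0.205) × 5.2 = 1.1415
  x=5: (0.022/0.205) × 3.9 = 0.4185
Sum = 1.5000 + 2.0137 + 1.1415 + 0.4185 = 5.0737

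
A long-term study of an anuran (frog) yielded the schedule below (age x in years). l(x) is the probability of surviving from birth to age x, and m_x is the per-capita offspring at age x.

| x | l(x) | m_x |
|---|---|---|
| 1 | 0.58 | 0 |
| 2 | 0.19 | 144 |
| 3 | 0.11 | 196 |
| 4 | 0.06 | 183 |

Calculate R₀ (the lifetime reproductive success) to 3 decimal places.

R₀ = Σ l(x) m_x:
  age 1: 0.58 × 0 = 0.0000
  age 2: 0.19 × 144 = 27.3600
  age 3: 0.11 × 196 = 21.5600
  age 4: 0.06 × 183 = 10.9800
R₀ = 0.0000 + 27.3600 + 21.5600 + 10.9800 = 59.9000

59.900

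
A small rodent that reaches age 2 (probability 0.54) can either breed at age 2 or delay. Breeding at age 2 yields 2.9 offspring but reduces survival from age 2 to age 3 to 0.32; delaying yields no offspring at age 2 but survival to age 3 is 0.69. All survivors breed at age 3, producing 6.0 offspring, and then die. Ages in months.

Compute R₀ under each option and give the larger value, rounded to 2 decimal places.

breed at age 2: R₀ = 0.54 × (2.9 + 0.32 × 6.0) = 0.54 × 4.8200 = 2.6028
delay to age 3: R₀ = 0.54 × (0.69 × 6.0) = 0.54 × 4.1400 = 2.2356
Higher: breed at age 2 (2.6028).

2.60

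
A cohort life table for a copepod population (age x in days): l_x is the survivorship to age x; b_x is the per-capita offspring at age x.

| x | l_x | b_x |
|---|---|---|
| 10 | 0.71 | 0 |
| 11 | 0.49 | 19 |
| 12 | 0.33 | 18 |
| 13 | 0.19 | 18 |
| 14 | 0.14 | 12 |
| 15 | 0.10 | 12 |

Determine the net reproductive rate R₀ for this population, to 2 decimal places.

21.55

R₀ = Σ l_x b_x:
  age 10: 0.71 × 0 = 0.0000
  age 11: 0.49 × 19 = 9.3100
  age 12: 0.33 × 18 = 5.9400
  age 13: 0.19 × 18 = 3.4200
  age 14: 0.14 × 12 = 1.6800
  age 15: 0.10 × 12 = 1.2000
R₀ = 0.0000 + 9.3100 + 5.9400 + 3.4200 + 1.6800 + 1.2000 = 21.5500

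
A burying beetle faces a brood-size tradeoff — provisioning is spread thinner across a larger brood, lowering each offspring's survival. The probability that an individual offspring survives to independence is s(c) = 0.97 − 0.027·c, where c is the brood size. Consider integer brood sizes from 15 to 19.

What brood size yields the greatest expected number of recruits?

18

Expected recruits = c × s(c):
  c=15: 15 × 0.565 = 8.475
  c=16: 16 × 0.538 = 8.608
  c=17: 17 × 0.511 = 8.687
  c=18: 18 × 0.484 = 8.712
  c=19: 19 × 0.457 = 8.683
Maximum at c = 18 (8.712 recruits).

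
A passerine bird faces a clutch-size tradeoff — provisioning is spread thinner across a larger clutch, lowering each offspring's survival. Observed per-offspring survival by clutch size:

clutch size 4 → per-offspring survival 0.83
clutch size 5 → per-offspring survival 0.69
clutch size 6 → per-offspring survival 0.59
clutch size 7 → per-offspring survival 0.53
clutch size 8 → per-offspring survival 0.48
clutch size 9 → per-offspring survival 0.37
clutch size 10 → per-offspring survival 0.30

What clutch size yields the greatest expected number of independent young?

Expected independent young = c × s(c):
  c=4: 4 × 0.83 = 3.320
  c=5: 5 × 0.69 = 3.450
  c=6: 6 × 0.59 = 3.540
  c=7: 7 × 0.53 = 3.710
  c=8: 8 × 0.48 = 3.840
  c=9: 9 × 0.37 = 3.330
  c=10: 10 × 0.30 = 3.000
Maximum at c = 8 (3.840 independent young).

8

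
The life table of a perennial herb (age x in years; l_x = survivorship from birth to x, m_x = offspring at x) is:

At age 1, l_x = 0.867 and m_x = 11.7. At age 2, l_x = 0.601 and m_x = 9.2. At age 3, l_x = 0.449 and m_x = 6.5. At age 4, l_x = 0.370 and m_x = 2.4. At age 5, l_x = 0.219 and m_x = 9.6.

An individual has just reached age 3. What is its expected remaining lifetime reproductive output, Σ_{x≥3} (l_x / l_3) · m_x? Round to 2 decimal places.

l_3 = 0.449. Conditional survival from age 3 to x is l_x / l_3.
  x=3: (0.449/0.449) × 6.5 = 6.5000
  x=4: (0.370/0.449) × 2.4 = 1.9777
  x=5: (0.219/0.449) × 9.6 = 4.6824
Sum = 6.5000 + 1.9777 + 4.6824 = 13.1601

13.16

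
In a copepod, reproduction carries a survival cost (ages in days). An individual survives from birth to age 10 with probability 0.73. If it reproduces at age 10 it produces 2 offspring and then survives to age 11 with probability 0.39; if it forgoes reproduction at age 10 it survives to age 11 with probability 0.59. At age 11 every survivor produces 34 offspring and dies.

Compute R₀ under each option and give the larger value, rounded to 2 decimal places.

breed at age 10: R₀ = 0.73 × (2 + 0.39 × 34) = 0.73 × 15.2600 = 11.1398
delay to age 11: R₀ = 0.73 × (0.59 × 34) = 0.73 × 20.0600 = 14.6438
Higher: delay to age 11 (14.6438).

14.64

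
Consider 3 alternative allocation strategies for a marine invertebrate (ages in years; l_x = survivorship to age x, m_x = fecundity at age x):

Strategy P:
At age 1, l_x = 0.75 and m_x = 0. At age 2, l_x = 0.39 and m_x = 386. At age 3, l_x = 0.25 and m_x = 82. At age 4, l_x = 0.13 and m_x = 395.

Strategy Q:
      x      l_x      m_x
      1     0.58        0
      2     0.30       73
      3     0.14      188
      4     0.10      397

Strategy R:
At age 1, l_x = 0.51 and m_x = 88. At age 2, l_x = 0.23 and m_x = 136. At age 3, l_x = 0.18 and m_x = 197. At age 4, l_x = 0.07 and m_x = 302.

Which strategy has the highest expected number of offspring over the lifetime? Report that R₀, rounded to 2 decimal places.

222.39

Strategy P: R₀ = 0.75×0 + 0.39×386 + 0.25×82 + 0.13×395 = 222.3900
Strategy Q: R₀ = 0.58×0 + 0.30×73 + 0.14×188 + 0.10×397 = 87.9200
Strategy R: R₀ = 0.51×88 + 0.23×136 + 0.18×197 + 0.07×302 = 132.7600
Highest R₀: strategy P with 222.3900.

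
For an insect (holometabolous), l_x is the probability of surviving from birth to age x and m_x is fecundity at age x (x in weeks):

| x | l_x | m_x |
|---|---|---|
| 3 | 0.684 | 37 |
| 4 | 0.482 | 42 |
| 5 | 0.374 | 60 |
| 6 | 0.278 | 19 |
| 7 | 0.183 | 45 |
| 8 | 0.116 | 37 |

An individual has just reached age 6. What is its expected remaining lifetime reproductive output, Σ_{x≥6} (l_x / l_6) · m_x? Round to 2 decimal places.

l_6 = 0.278. Conditional survival from age 6 to x is l_x / l_6.
  x=6: (0.278/0.278) × 19 = 19.0000
  x=7: (0.183/0.278) × 45 = 29.6223
  x=8: (0.116/0.278) × 37 = 15.4388
Sum = 19.0000 + 29.6223 + 15.4388 = 64.0612

64.06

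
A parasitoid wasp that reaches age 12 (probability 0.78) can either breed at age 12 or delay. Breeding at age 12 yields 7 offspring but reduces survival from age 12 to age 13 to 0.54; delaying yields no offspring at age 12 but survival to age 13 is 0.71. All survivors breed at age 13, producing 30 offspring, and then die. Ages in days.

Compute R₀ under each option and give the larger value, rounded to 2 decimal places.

18.10

breed at age 12: R₀ = 0.78 × (7 + 0.54 × 30) = 0.78 × 23.2000 = 18.0960
delay to age 13: R₀ = 0.78 × (0.71 × 30) = 0.78 × 21.3000 = 16.6140
Higher: breed at age 12 (18.0960).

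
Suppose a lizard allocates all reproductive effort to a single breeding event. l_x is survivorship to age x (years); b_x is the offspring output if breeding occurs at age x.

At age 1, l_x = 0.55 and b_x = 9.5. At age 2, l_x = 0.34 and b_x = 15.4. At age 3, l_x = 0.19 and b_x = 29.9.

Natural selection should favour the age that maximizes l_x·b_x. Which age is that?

3

Expected offspring if breeding at age x = l_x × b_x:
  age 1: 0.55 × 9.5 = 5.225
  age 2: 0.34 × 15.4 = 5.236
  age 3: 0.19 × 29.9 = 5.681
Maximum at age 3 (5.681).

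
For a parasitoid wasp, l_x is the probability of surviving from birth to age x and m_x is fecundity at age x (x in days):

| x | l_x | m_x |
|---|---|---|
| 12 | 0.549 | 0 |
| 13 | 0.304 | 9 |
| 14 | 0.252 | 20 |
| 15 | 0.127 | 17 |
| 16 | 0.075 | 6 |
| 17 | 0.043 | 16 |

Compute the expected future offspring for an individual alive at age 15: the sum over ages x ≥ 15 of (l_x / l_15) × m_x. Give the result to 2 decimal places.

l_15 = 0.127. Conditional survival from age 15 to x is l_x / l_15.
  x=15: (0.127/0.127) × 17 = 17.0000
  x=16: (0.075/0.127) × 6 = 3.5433
  x=17: (0.043/0.127) × 16 = 5.4173
Sum = 17.0000 + 3.5433 + 5.4173 = 25.9606

25.96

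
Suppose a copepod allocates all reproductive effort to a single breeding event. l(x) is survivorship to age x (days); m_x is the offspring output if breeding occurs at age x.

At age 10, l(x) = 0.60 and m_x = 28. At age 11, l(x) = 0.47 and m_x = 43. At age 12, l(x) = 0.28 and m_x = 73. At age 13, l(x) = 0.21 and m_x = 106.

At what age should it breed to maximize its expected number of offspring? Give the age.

Expected offspring if breeding at age x = l(x) × m_x:
  age 10: 0.60 × 28 = 16.800
  age 11: 0.47 × 43 = 20.210
  age 12: 0.28 × 73 = 20.440
  age 13: 0.21 × 106 = 22.260
Maximum at age 13 (22.260).

13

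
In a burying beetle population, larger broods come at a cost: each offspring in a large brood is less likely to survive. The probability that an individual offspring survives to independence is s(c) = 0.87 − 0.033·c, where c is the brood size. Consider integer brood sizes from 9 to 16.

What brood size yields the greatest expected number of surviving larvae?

Expected surviving larvae = c × s(c):
  c=9: 9 × 0.573 = 5.157
  c=10: 10 × 0.540 = 5.400
  c=11: 11 × 0.507 = 5.577
  c=12: 12 × 0.474 = 5.688
  c=13: 13 × 0.441 = 5.733
  c=14: 14 × 0.408 = 5.712
  c=15: 15 × 0.375 = 5.625
  c=16: 16 × 0.342 = 5.472
Maximum at c = 13 (5.733 surviving larvae).

13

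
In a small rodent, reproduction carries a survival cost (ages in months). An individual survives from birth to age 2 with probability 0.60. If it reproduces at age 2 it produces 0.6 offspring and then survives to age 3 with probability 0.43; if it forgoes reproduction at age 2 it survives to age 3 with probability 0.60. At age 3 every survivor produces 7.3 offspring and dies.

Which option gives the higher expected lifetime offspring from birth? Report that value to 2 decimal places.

2.63

breed at age 2: R₀ = 0.60 × (0.6 + 0.43 × 7.3) = 0.60 × 3.7390 = 2.2434
delay to age 3: R₀ = 0.60 × (0.60 × 7.3) = 0.60 × 4.3800 = 2.6280
Higher: delay to age 3 (2.6280).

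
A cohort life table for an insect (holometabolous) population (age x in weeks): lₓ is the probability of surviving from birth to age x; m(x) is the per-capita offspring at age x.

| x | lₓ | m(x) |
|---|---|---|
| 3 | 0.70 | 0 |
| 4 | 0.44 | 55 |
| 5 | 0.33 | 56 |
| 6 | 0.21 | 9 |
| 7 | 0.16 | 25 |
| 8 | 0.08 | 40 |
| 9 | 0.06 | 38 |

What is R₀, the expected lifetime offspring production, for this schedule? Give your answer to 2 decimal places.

54.05

R₀ = Σ lₓ m(x):
  age 3: 0.70 × 0 = 0.0000
  age 4: 0.44 × 55 = 24.2000
  age 5: 0.33 × 56 = 18.4800
  age 6: 0.21 × 9 = 1.8900
  age 7: 0.16 × 25 = 4.0000
  age 8: 0.08 × 40 = 3.2000
  age 9: 0.06 × 38 = 2.2800
R₀ = 0.0000 + 24.2000 + 18.4800 + 1.8900 + 4.0000 + 3.2000 + 2.2800 = 54.0500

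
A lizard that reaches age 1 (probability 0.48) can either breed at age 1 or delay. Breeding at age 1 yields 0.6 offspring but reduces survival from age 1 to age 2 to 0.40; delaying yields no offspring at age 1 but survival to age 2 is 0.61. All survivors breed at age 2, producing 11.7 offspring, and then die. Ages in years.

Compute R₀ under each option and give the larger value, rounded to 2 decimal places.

3.43

breed at age 1: R₀ = 0.48 × (0.6 + 0.40 × 11.7) = 0.48 × 5.2800 = 2.5344
delay to age 2: R₀ = 0.48 × (0.61 × 11.7) = 0.48 × 7.1370 = 3.4258
Higher: delay to age 2 (3.4258).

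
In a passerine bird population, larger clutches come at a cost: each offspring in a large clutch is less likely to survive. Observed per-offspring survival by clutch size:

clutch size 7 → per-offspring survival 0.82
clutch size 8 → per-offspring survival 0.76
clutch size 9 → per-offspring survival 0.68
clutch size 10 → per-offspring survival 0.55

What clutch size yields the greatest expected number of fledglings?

Expected fledglings = c × s(c):
  c=7: 7 × 0.82 = 5.740
  c=8: 8 × 0.76 = 6.080
  c=9: 9 × 0.68 = 6.120
  c=10: 10 × 0.55 = 5.500
Maximum at c = 9 (6.120 fledglings).

9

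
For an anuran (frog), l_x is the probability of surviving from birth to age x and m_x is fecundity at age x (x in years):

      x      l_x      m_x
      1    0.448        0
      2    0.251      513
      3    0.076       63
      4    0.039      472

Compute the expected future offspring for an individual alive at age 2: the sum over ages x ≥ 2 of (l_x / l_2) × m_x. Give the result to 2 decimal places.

605.41

l_2 = 0.251. Conditional survival from age 2 to x is l_x / l_2.
  x=2: (0.251/0.251) × 513 = 513.0000
  x=3: (0.076/0.251) × 63 = 19.0757
  x=4: (0.039/0.251) × 472 = 73.3386
Sum = 513.0000 + 19.0757 + 73.3386 = 605.4143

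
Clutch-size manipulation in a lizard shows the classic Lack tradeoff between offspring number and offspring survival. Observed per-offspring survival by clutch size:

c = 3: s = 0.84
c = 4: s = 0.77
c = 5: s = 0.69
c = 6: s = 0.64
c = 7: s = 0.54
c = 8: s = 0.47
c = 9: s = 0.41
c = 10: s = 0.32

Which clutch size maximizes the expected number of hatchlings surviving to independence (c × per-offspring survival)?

6

Expected hatchlings surviving to independence = c × s(c):
  c=3: 3 × 0.84 = 2.520
  c=4: 4 × 0.77 = 3.080
  c=5: 5 × 0.69 = 3.450
  c=6: 6 × 0.64 = 3.840
  c=7: 7 × 0.54 = 3.780
  c=8: 8 × 0.47 = 3.760
  c=9: 9 × 0.41 = 3.690
  c=10: 10 × 0.32 = 3.200
Maximum at c = 6 (3.840 hatchlings surviving to independence).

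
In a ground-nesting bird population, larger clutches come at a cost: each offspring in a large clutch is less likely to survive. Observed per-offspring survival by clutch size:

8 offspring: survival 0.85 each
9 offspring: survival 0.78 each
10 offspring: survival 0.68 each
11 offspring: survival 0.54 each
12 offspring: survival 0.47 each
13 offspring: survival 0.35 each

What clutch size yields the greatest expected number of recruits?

Expected recruits = c × s(c):
  c=8: 8 × 0.85 = 6.800
  c=9: 9 × 0.78 = 7.020
  c=10: 10 × 0.68 = 6.800
  c=11: 11 × 0.54 = 5.940
  c=12: 12 × 0.47 = 5.640
  c=13: 13 × 0.35 = 4.550
Maximum at c = 9 (7.020 recruits).

9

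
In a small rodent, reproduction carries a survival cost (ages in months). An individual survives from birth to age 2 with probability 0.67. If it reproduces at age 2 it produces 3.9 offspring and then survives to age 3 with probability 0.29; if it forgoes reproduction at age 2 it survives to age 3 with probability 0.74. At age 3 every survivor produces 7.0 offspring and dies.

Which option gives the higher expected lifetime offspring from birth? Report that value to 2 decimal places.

breed at age 2: R₀ = 0.67 × (3.9 + 0.29 × 7.0) = 0.67 × 5.9300 = 3.9731
delay to age 3: R₀ = 0.67 × (0.74 × 7.0) = 0.67 × 5.1800 = 3.4706
Higher: breed at age 2 (3.9731).

3.97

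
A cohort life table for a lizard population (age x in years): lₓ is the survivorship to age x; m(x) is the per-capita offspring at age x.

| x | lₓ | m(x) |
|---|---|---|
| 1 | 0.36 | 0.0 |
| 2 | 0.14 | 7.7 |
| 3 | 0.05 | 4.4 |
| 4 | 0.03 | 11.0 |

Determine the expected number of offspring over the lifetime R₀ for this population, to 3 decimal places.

R₀ = Σ lₓ m(x):
  age 1: 0.36 × 0.0 = 0.0000
  age 2: 0.14 × 7.7 = 1.0780
  age 3: 0.05 × 4.4 = 0.2200
  age 4: 0.03 × 11.0 = 0.3300
R₀ = 0.0000 + 1.0780 + 0.2200 + 0.3300 = 1.6280

1.628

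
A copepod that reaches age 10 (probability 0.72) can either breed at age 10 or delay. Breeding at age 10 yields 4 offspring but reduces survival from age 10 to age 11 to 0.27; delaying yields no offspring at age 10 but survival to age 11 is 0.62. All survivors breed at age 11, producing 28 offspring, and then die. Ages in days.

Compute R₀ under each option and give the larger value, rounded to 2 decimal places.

breed at age 10: R₀ = 0.72 × (4 + 0.27 × 28) = 0.72 × 11.5600 = 8.3232
delay to age 11: R₀ = 0.72 × (0.62 × 28) = 0.72 × 17.3600 = 12.4992
Higher: delay to age 11 (12.4992).

12.50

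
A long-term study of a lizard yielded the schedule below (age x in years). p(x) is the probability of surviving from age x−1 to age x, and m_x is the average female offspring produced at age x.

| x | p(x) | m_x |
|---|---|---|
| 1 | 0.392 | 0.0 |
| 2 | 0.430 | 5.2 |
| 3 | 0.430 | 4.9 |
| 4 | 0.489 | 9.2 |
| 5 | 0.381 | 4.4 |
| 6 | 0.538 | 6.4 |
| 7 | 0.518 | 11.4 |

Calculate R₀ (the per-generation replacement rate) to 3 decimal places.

1.707

Survivorship from birth: l_x = p_1·p_2·…·p_x.
  l_1 = 0.39200
  l_2 = 0.16856
  l_3 = 0.07248
  l_4 = 0.03544
  l_5 = 0.01350
  l_6 = 0.00727
  l_7 = 0.00376
R₀ = Σ l_x m_x:
  age 1: 0.39200 × 0.0 = 0.0000
  age 2: 0.16856 × 5.2 = 0.8765
  age 3: 0.07248 × 4.9 = 0.3552
  age 4: 0.03544 × 9.2 = 0.3260
  age 5: 0.01350 × 4.4 = 0.0594
  age 6: 0.00727 × 6.4 = 0.0465
  age 7: 0.00376 × 11.4 = 0.0429
R₀ = 0.0000 + 0.8765 + 0.3552 + 0.3260 + 0.0594 + 0.0465 + 0.0429 = 1.7065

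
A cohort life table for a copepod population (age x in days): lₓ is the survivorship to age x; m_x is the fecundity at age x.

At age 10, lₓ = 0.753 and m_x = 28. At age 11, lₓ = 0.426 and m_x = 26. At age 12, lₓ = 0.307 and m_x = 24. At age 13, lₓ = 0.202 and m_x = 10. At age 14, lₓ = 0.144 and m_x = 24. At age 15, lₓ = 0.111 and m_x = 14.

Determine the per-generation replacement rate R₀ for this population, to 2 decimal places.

46.56

R₀ = Σ lₓ m_x:
  age 10: 0.753 × 28 = 21.0840
  age 11: 0.426 × 26 = 11.0760
  age 12: 0.307 × 24 = 7.3680
  age 13: 0.202 × 10 = 2.0200
  age 14: 0.144 × 24 = 3.4560
  age 15: 0.111 × 14 = 1.5540
R₀ = 21.0840 + 11.0760 + 7.3680 + 2.0200 + 3.4560 + 1.5540 = 46.5580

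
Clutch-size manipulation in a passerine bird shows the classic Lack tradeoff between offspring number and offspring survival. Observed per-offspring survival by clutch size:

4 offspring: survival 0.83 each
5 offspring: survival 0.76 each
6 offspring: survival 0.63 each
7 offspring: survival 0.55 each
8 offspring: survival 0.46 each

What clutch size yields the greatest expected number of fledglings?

7

Expected fledglings = c × s(c):
  c=4: 4 × 0.83 = 3.320
  c=5: 5 × 0.76 = 3.800
  c=6: 6 × 0.63 = 3.780
  c=7: 7 × 0.55 = 3.850
  c=8: 8 × 0.46 = 3.680
Maximum at c = 7 (3.850 fledglings).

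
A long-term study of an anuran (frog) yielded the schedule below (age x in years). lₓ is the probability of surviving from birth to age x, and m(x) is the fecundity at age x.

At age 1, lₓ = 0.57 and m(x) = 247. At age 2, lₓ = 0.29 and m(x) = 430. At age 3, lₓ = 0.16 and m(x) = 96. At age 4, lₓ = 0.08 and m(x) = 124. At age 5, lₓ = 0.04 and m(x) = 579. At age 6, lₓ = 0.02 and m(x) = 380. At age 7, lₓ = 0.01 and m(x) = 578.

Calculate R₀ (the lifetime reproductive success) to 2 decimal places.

R₀ = Σ lₓ m(x):
  age 1: 0.57 × 247 = 140.7900
  age 2: 0.29 × 430 = 124.7000
  age 3: 0.16 × 96 = 15.3600
  age 4: 0.08 × 124 = 9.9200
  age 5: 0.04 × 579 = 23.1600
  age 6: 0.02 × 380 = 7.6000
  age 7: 0.01 × 578 = 5.7800
R₀ = 140.7900 + 124.7000 + 15.3600 + 9.9200 + 23.1600 + 7.6000 + 5.7800 = 327.3100

327.31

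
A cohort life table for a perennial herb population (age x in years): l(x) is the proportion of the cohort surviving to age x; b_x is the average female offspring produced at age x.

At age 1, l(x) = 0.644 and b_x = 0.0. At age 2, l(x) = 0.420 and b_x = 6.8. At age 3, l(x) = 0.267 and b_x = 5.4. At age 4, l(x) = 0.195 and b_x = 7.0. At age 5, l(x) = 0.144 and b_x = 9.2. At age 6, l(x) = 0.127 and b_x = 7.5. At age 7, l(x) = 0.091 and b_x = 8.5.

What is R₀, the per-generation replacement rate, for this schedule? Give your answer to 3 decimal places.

R₀ = Σ l(x) b_x:
  age 1: 0.644 × 0.0 = 0.0000
  age 2: 0.420 × 6.8 = 2.8560
  age 3: 0.267 × 5.4 = 1.4418
  age 4: 0.195 × 7.0 = 1.3650
  age 5: 0.144 × 9.2 = 1.3248
  age 6: 0.127 × 7.5 = 0.9525
  age 7: 0.091 × 8.5 = 0.7735
R₀ = 0.0000 + 2.8560 + 1.4418 + 1.3650 + 1.3248 + 0.9525 + 0.7735 = 8.7136

8.714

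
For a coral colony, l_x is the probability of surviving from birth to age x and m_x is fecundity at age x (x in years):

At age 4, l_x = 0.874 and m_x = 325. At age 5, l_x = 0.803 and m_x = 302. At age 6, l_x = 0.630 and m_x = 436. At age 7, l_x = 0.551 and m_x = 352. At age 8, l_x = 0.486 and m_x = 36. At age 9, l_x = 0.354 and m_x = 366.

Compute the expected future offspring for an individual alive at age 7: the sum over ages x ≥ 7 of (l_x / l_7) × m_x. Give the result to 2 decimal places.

l_7 = 0.551. Conditional survival from age 7 to x is l_x / l_7.
  x=7: (0.551/0.551) × 352 = 352.0000
  x=8: (0.486/0.551) × 36 = 31.7532
  x=9: (0.354/0.551) × 366 = 235.1434
Sum = 352.0000 + 31.7532 + 235.1434 = 618.8966

618.90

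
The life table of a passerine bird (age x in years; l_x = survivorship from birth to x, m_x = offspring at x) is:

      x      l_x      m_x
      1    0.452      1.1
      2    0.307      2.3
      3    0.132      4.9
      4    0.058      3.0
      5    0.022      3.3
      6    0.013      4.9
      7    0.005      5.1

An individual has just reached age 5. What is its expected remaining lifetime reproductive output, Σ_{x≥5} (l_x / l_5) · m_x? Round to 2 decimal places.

l_5 = 0.022. Conditional survival from age 5 to x is l_x / l_5.
  x=5: (0.022/0.022) × 3.3 = 3.3000
  x=6: (0.013/0.022) × 4.9 = 2.8955
  x=7: (0.005/0.022) × 5.1 = 1.1591
Sum = 3.3000 + 2.8955 + 1.1591 = 7.3545

7.35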